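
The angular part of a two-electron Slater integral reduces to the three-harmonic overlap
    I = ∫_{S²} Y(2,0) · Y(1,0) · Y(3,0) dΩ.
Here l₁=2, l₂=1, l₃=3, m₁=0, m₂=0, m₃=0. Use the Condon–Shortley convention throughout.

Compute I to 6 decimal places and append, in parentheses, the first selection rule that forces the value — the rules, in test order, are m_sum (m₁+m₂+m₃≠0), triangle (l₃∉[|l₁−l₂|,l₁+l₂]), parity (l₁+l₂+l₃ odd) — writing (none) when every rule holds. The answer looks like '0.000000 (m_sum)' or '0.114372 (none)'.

0.247767 (none)

m-sum 0 ✓  L=6 even ✓  1≤3≤3 ✓
Π(2lᵢ+1) = 5×3×7 = 105
triangle coeff Δ(2,1,3) = 1/105
Σ_t [0,0]: t=0:+1/4 = 1/4
(3j)²=3/35 [(2 1 3; 0 0 0)], sign=-1
(m-triple is (0,0,0) — same symbol as above.)
⇒ 4πI² = 27/35
I = (+1)√(27/35/(4π)) = 0.24776670
No selection rule forces the value: the integral is nonzero (none).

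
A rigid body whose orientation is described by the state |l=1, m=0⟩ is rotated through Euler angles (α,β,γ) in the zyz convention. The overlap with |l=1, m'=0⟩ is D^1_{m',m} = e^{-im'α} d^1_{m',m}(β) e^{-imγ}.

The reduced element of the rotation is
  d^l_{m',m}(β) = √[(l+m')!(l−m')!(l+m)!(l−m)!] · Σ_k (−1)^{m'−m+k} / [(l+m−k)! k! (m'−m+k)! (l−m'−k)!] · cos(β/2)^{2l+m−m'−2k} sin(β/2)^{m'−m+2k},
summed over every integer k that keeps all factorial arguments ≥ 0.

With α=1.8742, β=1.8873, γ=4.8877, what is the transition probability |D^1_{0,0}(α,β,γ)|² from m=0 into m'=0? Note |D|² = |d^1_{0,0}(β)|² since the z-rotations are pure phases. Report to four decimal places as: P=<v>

P=0.0969

Split into d^1_{0,0}(β=1.8873) × two z-phases.
c=cos(1.887300/2)=0.586837, s=sin(1.887300/2)=0.809705; N=√[1·1·1·1]=1.000000
Admissible k: 0..1 (factorial args all ≥0)
  k=0: (−1)^0·1.0000/(1)·0.5868^2·0.8097^0 = +0.344377
  k=1: (−1)^1·1.0000/(1)·0.5868^0·0.8097^2 = -0.655623
d^1_{0,0}(1.8873) = +0.344377 -0.655623 = -0.311246
|D^1_{0,0}|² = |d^1_{0,0}(β)|² = (-0.311246)² = 0.096874 (the z-rotation phases have unit modulus)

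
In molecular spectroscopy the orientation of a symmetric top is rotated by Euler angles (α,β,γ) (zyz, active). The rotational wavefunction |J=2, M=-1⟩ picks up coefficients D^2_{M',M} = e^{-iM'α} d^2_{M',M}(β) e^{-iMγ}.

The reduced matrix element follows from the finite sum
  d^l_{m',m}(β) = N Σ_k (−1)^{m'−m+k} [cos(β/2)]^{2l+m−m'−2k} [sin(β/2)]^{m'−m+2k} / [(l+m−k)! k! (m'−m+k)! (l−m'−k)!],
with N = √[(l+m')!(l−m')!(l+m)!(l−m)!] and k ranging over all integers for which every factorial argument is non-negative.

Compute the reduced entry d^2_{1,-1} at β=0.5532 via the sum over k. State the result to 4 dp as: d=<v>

d^2_{1,-1}(β=0.5532) via the finite sum:
With c≡cos(β/2)=0.961989 and s≡sin(β/2)=0.273086, N=[6·1·1·6]^{1/2}=6.000000
k∈{0,1} keeps every argument non-negative
  k=0: (−1)^2·6.0000/(2)·0.9620^2·0.2731^2 = +0.207044
  k=1: (−1)^3·6.0000/(6)·0.9620^0·0.2731^4 = -0.005562
d^2_{1,-1}(0.5532) = +0.207044 -0.005562 = +0.201482

d=0.2015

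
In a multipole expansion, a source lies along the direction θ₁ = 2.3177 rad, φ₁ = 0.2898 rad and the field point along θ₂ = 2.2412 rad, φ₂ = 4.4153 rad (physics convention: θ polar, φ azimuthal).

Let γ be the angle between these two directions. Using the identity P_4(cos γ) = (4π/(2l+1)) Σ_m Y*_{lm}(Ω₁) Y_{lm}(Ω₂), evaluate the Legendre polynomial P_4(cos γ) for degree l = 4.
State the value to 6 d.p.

Summing Y*_{l m}(θ₁,φ₁)·Y_{l m}(θ₂,φ₂) over m ∈ [−4, 4]; prefactor 4π/(2·4+1) = 1.396263:
  m=-4: Y*=+0.051332+0.117590i  Y=+0.062256+0.154772i  product -0.015004+0.015265i
  m=-3: Y*=-0.216807-0.256675i  Y=-0.291028+0.235117i  product +0.123445+0.023724i
  m=-2: Y*=+0.336201+0.220076i  Y=-0.289682-0.195716i  product -0.054319-0.129552i
  m=-1: Y*=-0.052164-0.015555i  Y=-0.020084+0.065602i  product +0.002068-0.003110i
  m=+0: Y*=-0.358668-0.000000i  Y=-0.355988+0.000000i  product +0.127682+0.000000i
  m=+1: Y*=+0.052164-0.015555i  Y=+0.020084+0.065602i  product +0.002068+0.003110i
  m=+2: Y*=+0.336201-0.220076i  Y=-0.289682+0.195716i  product -0.054319+0.129552i
  m=+3: Y*=+0.216807-0.256675i  Y=+0.291028+0.235117i  product +0.123445-0.023724i
  m=+4: Y*=+0.051332-0.117590i  Y=+0.062256-0.154772i  product -0.015004-0.015265i
Σ over m = +0.240063+0.000000i; ×(4π/9) → +0.335191+0.000000i. Real part: 0.335191

0.335191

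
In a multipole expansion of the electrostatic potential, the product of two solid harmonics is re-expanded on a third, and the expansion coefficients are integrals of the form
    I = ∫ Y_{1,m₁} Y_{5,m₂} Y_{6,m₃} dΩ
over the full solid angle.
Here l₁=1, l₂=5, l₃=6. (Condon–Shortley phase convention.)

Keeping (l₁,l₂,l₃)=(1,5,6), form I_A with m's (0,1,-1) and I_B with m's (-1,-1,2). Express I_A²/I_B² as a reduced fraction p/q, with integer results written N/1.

Same 1,5,6: normalisation and zero-m 3j drop out of the ratio.
A: Δ: 0! 2! 10! / 13! → 1/858; sum: t=0:+1/17280 = 1/17280; 3j²(1 5 6; 0 1 -1) = Δ·Π!·Σ² = 35/858  (sign -1)
B: Δ: 0! 2! 10! / 13! → 1/858; sum: t=0:+1/34560 = 1/34560; 3j²(1 5 6; -1 -1 2) = Δ·Π!·Σ² = 14/429  (sign +1)
I_A²/I_B² = (35/858)/(14/429) = 5/4

5/4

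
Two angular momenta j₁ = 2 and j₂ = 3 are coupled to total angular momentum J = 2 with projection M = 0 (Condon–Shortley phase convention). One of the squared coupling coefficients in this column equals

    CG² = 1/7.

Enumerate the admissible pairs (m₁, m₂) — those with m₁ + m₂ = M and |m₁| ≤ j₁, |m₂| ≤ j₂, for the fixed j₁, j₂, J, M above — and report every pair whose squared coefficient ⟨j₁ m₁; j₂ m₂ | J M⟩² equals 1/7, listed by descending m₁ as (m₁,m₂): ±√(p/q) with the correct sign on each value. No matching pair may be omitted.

(1,-1): −√(1/7); (-1,1): +√(1/7)

Admissible pairs with m₁+m₂ = M = 0: (-2,2), (-1,1), (0,0), (1,-1), (2,-2)
  (m₁,m₂)=(2,-2): CG² = 5/14, CG = +√(5/14)
  (m₁,m₂)=(1,-1): CG² = 1/7, CG = −√(1/7)   ← matches the target
  (m₁,m₂)=(0,0): CG² = 0/1, CG = 0
  (m₁,m₂)=(-1,1): CG² = 1/7, CG = +√(1/7)   ← matches the target
  (m₁,m₂)=(-2,2): CG² = 5/14, CG = −√(5/14)
Pairs with CG² = 1/7: (1,-1): −√(1/7); (-1,1): +√(1/7)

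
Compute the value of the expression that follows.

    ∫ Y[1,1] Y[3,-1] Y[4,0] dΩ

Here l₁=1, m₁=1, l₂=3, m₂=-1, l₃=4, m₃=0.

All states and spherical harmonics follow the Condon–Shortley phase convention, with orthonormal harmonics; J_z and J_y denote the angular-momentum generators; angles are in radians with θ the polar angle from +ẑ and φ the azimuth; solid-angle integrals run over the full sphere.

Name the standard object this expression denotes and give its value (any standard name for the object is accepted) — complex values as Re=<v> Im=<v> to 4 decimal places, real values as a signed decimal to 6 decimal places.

This is a Gaunt coefficient — the integral of a triple product of spherical harmonics over the sphere.
m-sum 0 ✓  L=8 even ✓  2≤4≤4 ✓
Π(2lᵢ+1) = 3×7×9 = 189
triangle coeff Δ(1,3,4) = 1/252
Σ_t [0,0]: t=0:+1/36 = 1/36
(3j)²=4/63 [(1 3 4; 0 0 0)], sign=+1
Σ_t [0,0]: t=0:+1/96 = 1/96
(3j)²=1/42 [(1 3 4; 1 -1 0)], sign=+1
⇒ 4πI² = 2/7
I = (+1)√(2/7/(4π)) = 0.15078601

Gaunt coefficient, +0.150786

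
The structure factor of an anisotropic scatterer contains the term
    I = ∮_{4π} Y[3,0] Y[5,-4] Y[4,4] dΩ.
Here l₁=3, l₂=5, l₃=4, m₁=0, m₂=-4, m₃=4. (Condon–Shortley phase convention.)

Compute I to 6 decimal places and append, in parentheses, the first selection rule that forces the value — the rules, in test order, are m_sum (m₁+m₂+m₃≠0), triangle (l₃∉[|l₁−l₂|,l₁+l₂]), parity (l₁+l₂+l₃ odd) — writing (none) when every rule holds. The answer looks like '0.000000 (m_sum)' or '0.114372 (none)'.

-0.207724 (none)

m-sum 0 ✓  L=12 even ✓  2≤4≤8 ✓
Π(2lᵢ+1) = 7×11×9 = 693
triangle coeff Δ(3,5,4) = 1/180180
Σ_t [1,3]: t=1:−1/576 t=2:+1/144 t=3:−1/576 = 1/288
(3j)²=20/1001 [(3 5 4; 0 0 0)], sign=+1
Σ_t [1,1]: t=1:−1/8640 = -1/8640
(3j)²=28/715 [(3 5 4; 0 -4 4)], sign=-1
⇒ 4πI² = 1008/1859
I = (-1)√(1008/1859/(4π)) = -0.20772350
No selection rule forces the value: the integral is nonzero (none).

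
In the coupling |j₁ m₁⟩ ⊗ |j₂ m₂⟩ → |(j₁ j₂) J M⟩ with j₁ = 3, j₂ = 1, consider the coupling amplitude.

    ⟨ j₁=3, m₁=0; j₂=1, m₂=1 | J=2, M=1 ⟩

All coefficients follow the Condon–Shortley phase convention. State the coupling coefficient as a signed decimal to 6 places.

+√(1/7) = +0.377964

triangle: 2!×4!×0!/7! = 48/5040
(j±m)!: 3!×3!×2!×0!×3!×1! = 432
prefactor² = (2J+1)×Δ×N² = 144/7
  k=2: +1/(2!×0!×1!×0!×3!×0!) = 1/12
Σ = 1/12  ⇒  CG² = 144/7×(1/12)² = 1/7
CG = +√(1/7) = +0.377964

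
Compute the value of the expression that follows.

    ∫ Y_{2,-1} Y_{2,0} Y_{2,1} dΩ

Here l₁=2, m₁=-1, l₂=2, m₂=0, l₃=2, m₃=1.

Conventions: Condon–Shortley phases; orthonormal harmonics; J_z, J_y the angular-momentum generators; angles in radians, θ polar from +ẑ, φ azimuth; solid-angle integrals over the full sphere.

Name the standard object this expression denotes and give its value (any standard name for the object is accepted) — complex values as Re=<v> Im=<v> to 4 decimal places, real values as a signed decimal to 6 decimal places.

This is a Gaunt coefficient — the integral of a triple product of spherical harmonics over the sphere.
Rules hold: Σm=0, L=6 even, 0≤2≤4.
N = 5·5·5 = 125
Δ = 2!·2!·2!/7! = 1/630
Racah Σ t=0..2: t=0:+1/8 t=1:−1/1 t=2:+1/8 = -3/4
⇒ 3j(2 2 2; 0 0 0)² = 2/35, sgn -1
Racah Σ t=1..2: t=1:−1/2 t=2:+1/4 = -1/4
⇒ 3j(2 2 2; -1 0 1)² = 1/70, sgn +1
4πI² = N·(3j₀)²·(3jₘ)² = 5/49
I = -1·√(0.102041/4π) = -0.09011188

Gaunt coefficient, -0.090112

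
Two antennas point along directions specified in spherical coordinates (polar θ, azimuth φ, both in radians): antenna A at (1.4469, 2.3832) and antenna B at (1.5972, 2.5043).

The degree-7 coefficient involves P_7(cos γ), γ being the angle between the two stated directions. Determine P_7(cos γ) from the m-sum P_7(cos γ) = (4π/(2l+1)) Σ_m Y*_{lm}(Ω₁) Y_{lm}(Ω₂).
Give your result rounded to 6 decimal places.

0.542610

Summing Y*_{l m}(θ₁,φ₁)·Y_{l m}(θ₂,φ₂) over m ∈ [−7, 7]; prefactor 4π/(2·7+1) = 0.837758:
  m=-7: Y*=-0.266112-0.392030i  Y=+0.124058+0.483148i  product +0.156395-0.177206i
  m=-6: Y*=-0.035618+0.217890i  Y=+0.038261+0.031077i  product -0.008134+0.007230i
  m=-5: Y*=-0.225213+0.171340i  Y=-0.362605-0.016281i  product +0.084453-0.058462i
  m=-4: Y*=+0.244928+0.026561i  Y=-0.048006+0.032311i  product -0.012616+0.006639i
  m=-3: Y*=+0.141793+0.166853i  Y=+0.109208-0.307669i  product +0.066820-0.025403i
  m=-2: Y*=+0.013725-0.253877i  Y=-0.017981-0.058917i  product -0.015204+0.003756i
  m=-1: Y*=+0.140443-0.133055i  Y=+0.251775+0.186400i  product +0.060162-0.007321i
  m=+0: Y*=-0.256105-0.000000i  Y=+0.062701+0.000000i  product -0.016058-0.000000i
  m=+1: Y*=-0.140443-0.133055i  Y=-0.251775+0.186400i  product +0.060162+0.007321i
  m=+2: Y*=+0.013725+0.253877i  Y=-0.017981+0.058917i  product -0.015204-0.003756i
  m=+3: Y*=-0.141793+0.166853i  Y=-0.109208-0.307669i  product +0.066820+0.025403i
  m=+4: Y*=+0.244928-0.026561i  Y=-0.048006-0.032311i  product -0.012616-0.006639i
  m=+5: Y*=+0.225213+0.171340i  Y=+0.362605-0.016281i  product +0.084453+0.058462i
  m=+6: Y*=-0.035618-0.217890i  Y=+0.038261-0.031077i  product -0.008134-0.007230i
  m=+7: Y*=+0.266112-0.392030i  Y=-0.124058+0.483148i  product +0.156395+0.177206i
Total Σ_m = +0.647693+0.000000i. Multiply by 0.837758: +0.542610+0.000000i. P_7(cos γ) = 0.542610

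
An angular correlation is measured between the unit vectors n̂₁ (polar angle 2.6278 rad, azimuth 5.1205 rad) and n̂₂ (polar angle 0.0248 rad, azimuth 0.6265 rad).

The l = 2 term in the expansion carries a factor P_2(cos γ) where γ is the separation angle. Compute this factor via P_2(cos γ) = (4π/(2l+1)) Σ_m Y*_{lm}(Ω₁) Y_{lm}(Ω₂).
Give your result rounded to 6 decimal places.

0.643873

Expand P_2 via completeness: Σ_{m} conj(Y_{2,m}) at Ω₁ times Y_{2,m} at Ω₂ —
  m=-2: (-0.063913, -0.067980) × (0.000074, -0.000226) = (-0.000020, 0.000009)  (running Σ = (-0.000020, 0.000009))
  m=-1: (-0.131236, 0.303514) × (0.015514, -0.011229) = (0.001372, 0.006182)  (running Σ = (0.001352, 0.006192))
  m=0: (0.402229, -0.000000) × (0.630201, 0.000000) = (0.253485, 0.000000)  (running Σ = (0.254837, 0.006192))
  m=1: (0.131236, 0.303514) × (-0.015514, -0.011229) = (0.001372, -0.006182)  (running Σ = (0.256209, 0.000009))
  m=2: (-0.063913, 0.067980) × (0.000074, 0.000226) = (-0.000020, -0.000009)  (running Σ = (0.256189, -0.000000))
Accumulated sum (0.256189, -0.000000); after 4π/(2l+1) scaling, (0.643873, -0.000000) ⇒ P_2 = 0.643873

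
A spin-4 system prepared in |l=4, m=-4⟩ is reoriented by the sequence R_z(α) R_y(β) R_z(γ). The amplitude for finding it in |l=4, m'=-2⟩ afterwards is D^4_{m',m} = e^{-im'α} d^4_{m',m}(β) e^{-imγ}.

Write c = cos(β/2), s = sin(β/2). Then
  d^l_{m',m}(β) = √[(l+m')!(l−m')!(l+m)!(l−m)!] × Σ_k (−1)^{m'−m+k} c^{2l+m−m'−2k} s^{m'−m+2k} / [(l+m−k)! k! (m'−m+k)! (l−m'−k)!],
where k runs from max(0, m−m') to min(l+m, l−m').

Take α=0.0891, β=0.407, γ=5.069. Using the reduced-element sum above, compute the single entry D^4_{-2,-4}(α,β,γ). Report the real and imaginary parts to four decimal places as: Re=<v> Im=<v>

Split into d^4_{-2,-4}(β=0.4070) × two z-phases.
With c≡cos(β/2)=0.979365 and s≡sin(β/2)=0.202098, N=[2·720·1·40320]^{1/2}=7619.763776
k: max(0,(-4)−(-2))=0 … min(4+(-4),4−(-2))=0
  k=0: (−1)^2·7619.7638/(1440)·0.9794^6·0.2021^2 = +0.190710
d^4_{-2,-4}(0.4070) = +0.190710
D = (+0.984164+0.177258i)·(+0.190710)·(+0.143851+0.989599i) = -0.006454+0.190600i

Re=-0.0065 Im=0.1906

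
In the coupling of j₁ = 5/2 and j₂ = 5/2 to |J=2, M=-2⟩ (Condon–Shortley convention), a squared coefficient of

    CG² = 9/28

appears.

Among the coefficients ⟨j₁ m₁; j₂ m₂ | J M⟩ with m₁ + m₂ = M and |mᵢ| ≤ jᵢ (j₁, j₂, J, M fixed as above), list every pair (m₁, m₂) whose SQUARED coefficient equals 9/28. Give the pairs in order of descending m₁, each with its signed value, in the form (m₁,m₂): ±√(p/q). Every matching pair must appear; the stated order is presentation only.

(-1/2,-3/2): −√(9/28); (-3/2,-1/2): +√(9/28)

Admissible pairs with m₁+m₂ = M = -2: (-5/2,1/2), (-3/2,-1/2), (-1/2,-3/2), (1/2,-5/2)
  (m₁,m₂)=(1/2,-5/2): CG² = 5/28, CG = +√(5/28)
  (m₁,m₂)=(-1/2,-3/2): CG² = 9/28, CG = −√(9/28)   ← matches the target
  (m₁,m₂)=(-3/2,-1/2): CG² = 9/28, CG = +√(9/28)   ← matches the target
  (m₁,m₂)=(-5/2,1/2): CG² = 5/28, CG = −√(5/28)
Pairs with CG² = 9/28: (-1/2,-3/2): −√(9/28); (-3/2,-1/2): +√(9/28)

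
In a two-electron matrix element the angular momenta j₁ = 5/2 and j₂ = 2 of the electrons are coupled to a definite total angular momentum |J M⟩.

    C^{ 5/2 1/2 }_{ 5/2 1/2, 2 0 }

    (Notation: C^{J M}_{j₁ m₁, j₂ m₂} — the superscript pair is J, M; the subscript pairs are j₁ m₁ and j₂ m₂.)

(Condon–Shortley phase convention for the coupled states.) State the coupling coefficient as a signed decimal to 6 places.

−√(8/35) = -0.478091

√[6·2!3!2!/8! · 3!2!2!2!3!2!] = √(72/35)
  +(−1)^0/∏(0,2,2,2,1,0)! = 1/8  (running 1/8)
  +(−1)^1/∏(1,1,1,1,2,1)! = -1/2  (running -3/8)
  +(−1)^2/∏(2,0,0,0,3,2)! = 1/24  (running -1/3)
⟨..|..⟩ = √(72/35)·(-1/3) = -0.478091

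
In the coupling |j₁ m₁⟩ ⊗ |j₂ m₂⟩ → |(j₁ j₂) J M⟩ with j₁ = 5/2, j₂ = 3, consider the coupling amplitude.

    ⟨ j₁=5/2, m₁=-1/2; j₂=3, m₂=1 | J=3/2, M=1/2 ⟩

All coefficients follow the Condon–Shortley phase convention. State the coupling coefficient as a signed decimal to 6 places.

√[4·4!1!2!/8! · 2!3!4!2!2!1!] = √(192/35)
  +(−1)^2/∏(2,2,1,2,0,0)! = 1/8  (running 1/8)
  +(−1)^3/∏(3,1,0,1,1,1)! = -1/6  (running -1/24)
⟨..|..⟩ = √(192/35)·(-1/24) = -0.097590

-0.097590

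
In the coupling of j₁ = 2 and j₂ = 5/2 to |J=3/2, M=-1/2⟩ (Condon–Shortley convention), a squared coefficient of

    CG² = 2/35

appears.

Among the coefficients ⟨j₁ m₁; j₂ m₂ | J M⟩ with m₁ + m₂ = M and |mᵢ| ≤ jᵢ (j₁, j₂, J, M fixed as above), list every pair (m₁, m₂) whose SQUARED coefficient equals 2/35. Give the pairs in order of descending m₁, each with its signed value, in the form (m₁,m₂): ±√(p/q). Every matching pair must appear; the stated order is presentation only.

(0,-1/2): −√(2/35)

Admissible pairs with m₁+m₂ = M = -1/2: (-2,3/2), (-1,1/2), (0,-1/2), (1,-3/2), (2,-5/2)
  (m₁,m₂)=(2,-5/2): CG² = 8/21, CG = +√(8/21)
  (m₁,m₂)=(1,-3/2): CG² = 2/105, CG = −√(2/105)
  (m₁,m₂)=(0,-1/2): CG² = 2/35, CG = −√(2/35)   ← matches the target
  (m₁,m₂)=(-1,1/2): CG² = 5/21, CG = +√(5/21)
  (m₁,m₂)=(-2,3/2): CG² = 32/105, CG = −√(32/105)
Pairs with CG² = 2/35: (0,-1/2): −√(2/35)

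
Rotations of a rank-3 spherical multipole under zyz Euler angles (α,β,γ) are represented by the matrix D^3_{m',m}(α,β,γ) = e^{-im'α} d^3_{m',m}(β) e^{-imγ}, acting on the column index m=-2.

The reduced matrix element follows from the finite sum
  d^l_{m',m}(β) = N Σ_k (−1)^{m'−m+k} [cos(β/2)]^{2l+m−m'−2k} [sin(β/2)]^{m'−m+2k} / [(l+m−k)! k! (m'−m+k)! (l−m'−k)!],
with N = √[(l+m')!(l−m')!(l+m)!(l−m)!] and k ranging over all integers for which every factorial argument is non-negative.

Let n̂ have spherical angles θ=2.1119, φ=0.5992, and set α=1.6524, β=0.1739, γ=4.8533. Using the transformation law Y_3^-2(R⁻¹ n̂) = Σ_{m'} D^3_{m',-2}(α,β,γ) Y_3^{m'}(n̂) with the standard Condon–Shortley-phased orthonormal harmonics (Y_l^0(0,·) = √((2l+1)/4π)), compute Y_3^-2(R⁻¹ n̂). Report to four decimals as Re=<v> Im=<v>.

Need the full column D^3_{m',-2} for m'=−3..3 at α=1.6524, β=0.1739, γ=4.8533.
cos(β/2)=0.996222, sin(β/2)=0.086840
d^3_{-3,-2}: single k=1 term ⇒ +0.208727;  D = -0.104912+0.180446i
d^3_{-2,-2}: k∈[0..1] ⇒ +0.977546 -0.037140 = +0.940407;  D = +0.848809+0.404830i
d^3_{-1,-2}: k∈[0..1] ⇒ -0.269466 +0.004095 = -0.265371;  D = -0.094333+0.248038i
d^3_{0,-2}: k∈[0..1] ⇒ +0.040685 -0.000309 = +0.040375;  D = -0.038783-0.011229i
d^3_{1,-2}: k∈[0..1] ⇒ -0.004095 +0.000016 = -0.004080;  D = +0.000811-0.003998i
d^3_{2,-2}: k∈[0..1] ⇒ +0.000282 -0.000000 = +0.000282;  D = +0.000280+0.000033i
d^3_{3,-2}: single k=0 term ⇒ -0.000012;  D = -0.000000+0.000012i
Y_3^{m'}(θ=2.1119,φ=0.5992) and Σ D·Y over m':
  (-0.1049+0.1804i)·(-0.0591-0.2560i)  (+0.8488+0.4048i)·(-0.1407+0.3602i)  (-0.0943+0.2480i)·(+0.0747-0.0510i)  (-0.0388-0.0112i)·(+0.3217+0.0000i)  (+0.0008-0.0040i)·(-0.0747-0.0510i)  (+0.0003+0.0000i)·(-0.1407-0.3602i)  (-0.0000+0.0000i)·(+0.0591-0.2560i)
Y_3^-2(R⁻¹ n̂) = -0.220039+0.284885i

Re=-0.2200 Im=0.2849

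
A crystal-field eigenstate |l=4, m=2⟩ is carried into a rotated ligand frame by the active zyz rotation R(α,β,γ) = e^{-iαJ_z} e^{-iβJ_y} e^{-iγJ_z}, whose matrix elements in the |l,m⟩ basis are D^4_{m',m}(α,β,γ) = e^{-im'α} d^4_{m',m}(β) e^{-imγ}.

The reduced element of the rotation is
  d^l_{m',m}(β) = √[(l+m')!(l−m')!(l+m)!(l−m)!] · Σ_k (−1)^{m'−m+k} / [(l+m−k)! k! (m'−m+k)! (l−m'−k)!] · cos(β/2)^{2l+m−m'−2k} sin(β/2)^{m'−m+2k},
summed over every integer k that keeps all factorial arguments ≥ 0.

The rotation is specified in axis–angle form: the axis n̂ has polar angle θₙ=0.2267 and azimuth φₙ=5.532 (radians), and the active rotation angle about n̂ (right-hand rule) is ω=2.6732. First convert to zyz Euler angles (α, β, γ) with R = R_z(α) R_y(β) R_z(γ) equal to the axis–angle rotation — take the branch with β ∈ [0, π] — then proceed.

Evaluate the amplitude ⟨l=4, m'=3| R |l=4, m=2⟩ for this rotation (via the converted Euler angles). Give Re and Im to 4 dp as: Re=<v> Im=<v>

Re=0.2177 Im=-0.5434

Axis–angle → zyz. n̂ = (sinθₙcosφₙ, sinθₙsinφₙ, cosθₙ) = (+0.164275, -0.153402, +0.974413), ω = 2.6732.
R = I cosω + sinω [n̂]ₓ + (1−cosω) n̂n̂ᵀ gives
  R = [-0.841229, -0.487588, +0.233649; +0.392215, -0.847765, -0.357017; +0.372157, -0.208692, +0.904404]
β = atan2(√(R₁₃²+R₂₃²), R₃₃) = 0.440815; α = atan2(R₂₃, R₁₃) mod 2π = 5.291885; γ = atan2(R₃₂, −R₃₁) mod 2π = 3.652663
Split into d^4_{3,2}(β=0.4408) × two z-phases.
With c≡cos(β/2)=0.975808 and s≡sin(β/2)=0.218627, N=[5040·1·720·2]^{1/2}=2693.993318
k∈{0,1} keeps every argument non-negative
  k=0: (−1)^1·2693.9933/(720)·0.9758^7·0.2186^1 = -0.689161
  k=1: (−1)^2·2693.9933/(240)·0.9758^5·0.2186^3 = +0.103782
d^4_{3,2}(0.4408) = -0.689161 +0.103782 = -0.585379
D = (-0.985973+0.166907i)·(-0.585379)·(+0.521541-0.853226i) = +0.217653-0.543411i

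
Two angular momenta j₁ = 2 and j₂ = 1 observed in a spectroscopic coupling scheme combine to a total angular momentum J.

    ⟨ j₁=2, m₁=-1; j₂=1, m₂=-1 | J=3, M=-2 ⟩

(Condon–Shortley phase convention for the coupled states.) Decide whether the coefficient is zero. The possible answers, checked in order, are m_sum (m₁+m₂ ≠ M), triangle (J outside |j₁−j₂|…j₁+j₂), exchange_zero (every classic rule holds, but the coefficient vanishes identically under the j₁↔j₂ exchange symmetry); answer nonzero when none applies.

m-sum: m₁+m₂ = -1+(-1) = -2, M = -2  ✓
triangle: |j₁−j₂| = 1 ≤ J = 3 ≤ j₁+j₂ = 3  ✓
exchange: j₁≠j₂ or m₁≠m₂ — the exchange symmetry imposes no constraint here
value check: CG = +√(2/3) = +0.816497 ≠ 0

nonzero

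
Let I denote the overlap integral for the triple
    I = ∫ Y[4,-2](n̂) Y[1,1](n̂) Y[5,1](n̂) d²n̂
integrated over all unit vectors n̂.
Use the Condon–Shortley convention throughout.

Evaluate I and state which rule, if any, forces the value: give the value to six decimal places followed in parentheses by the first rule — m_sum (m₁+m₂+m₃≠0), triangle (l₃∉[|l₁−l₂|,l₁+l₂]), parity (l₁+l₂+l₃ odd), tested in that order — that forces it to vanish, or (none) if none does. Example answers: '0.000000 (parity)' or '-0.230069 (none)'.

m-sum 0 ✓  L=10 even ✓  3≤5≤5 ✓
Π(2lᵢ+1) = 9×3×11 = 297
triangle coeff Δ(4,1,5) = 1/495
Σ_t [0,0]: t=0:+1/576 = 1/576
(3j)²=5/99 [(4 1 5; 0 0 0)], sign=-1
Σ_t [0,0]: t=0:+1/2880 = 1/2880
(3j)²=2/165 [(4 1 5; -2 1 1)], sign=+1
⇒ 4πI² = 2/11
I = (-1)√(2/11/(4π)) = -0.12028562
No selection rule forces the value: the integral is nonzero (none).

-0.120286 (none)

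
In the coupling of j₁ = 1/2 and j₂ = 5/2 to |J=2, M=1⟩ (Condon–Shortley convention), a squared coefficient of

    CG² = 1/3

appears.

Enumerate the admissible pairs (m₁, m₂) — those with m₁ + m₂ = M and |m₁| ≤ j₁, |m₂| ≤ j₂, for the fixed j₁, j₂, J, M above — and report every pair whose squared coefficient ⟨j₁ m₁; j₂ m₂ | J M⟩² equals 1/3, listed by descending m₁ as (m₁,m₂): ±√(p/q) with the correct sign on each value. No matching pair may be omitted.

(1/2,1/2): +√(1/3)

Admissible pairs with m₁+m₂ = M = 1: (-1/2,3/2), (1/2,1/2)
  (m₁,m₂)=(1/2,1/2): CG² = 1/3, CG = +√(1/3)   ← matches the target
  (m₁,m₂)=(-1/2,3/2): CG² = 2/3, CG = −√(2/3)
Pairs with CG² = 1/3: (1/2,1/2): +√(1/3)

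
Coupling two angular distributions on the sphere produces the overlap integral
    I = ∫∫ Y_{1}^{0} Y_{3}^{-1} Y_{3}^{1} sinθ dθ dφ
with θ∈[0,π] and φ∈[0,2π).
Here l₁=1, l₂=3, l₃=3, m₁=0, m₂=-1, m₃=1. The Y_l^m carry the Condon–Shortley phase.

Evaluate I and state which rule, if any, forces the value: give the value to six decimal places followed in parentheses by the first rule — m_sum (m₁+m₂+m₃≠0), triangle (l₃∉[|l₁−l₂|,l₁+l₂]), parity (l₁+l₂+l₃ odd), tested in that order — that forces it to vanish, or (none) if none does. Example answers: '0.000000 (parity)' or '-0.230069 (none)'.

0.000000 (parity)

l₁+l₂+l₃=7 is odd: 3j(l;000)=0 ⇒ I=0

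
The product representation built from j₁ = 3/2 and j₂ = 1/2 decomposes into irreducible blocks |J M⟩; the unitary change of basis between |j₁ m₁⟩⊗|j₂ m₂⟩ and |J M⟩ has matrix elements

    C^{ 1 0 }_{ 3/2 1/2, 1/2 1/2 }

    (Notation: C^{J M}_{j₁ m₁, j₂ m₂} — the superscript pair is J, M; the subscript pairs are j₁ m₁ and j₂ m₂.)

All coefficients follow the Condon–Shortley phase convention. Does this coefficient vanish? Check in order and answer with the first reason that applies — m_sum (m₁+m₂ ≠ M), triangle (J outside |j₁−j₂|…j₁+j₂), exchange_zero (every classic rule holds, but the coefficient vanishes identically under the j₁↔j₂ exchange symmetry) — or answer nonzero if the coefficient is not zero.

m_sum

m-sum: m₁+m₂ = 1/2+1/2 = 1, M = 0  ✗ ⇒ coefficient is 0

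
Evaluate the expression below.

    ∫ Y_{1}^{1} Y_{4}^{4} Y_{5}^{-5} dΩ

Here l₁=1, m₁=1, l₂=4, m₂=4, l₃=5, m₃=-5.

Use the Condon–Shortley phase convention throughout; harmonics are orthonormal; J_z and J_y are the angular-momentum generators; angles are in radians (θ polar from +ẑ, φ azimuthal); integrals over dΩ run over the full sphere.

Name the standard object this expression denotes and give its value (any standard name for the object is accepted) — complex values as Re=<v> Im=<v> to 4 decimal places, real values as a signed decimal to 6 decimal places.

This is a Gaunt coefficient — the integral of a triple product of spherical harmonics over the sphere.
Checks pass: Σm=0; 10 even; l₃=5∈[3,5].
(2·1+1)(2·4+1)(2·5+1) = 297
Δ: 0! 2! 8! / 11! → 1/495
sum: t=0:+1/576 = 1/576
3j²(1 4 5; 0 0 0) = Δ·Π!·Σ² = 5/99  (sign -1)
sum: t=0:+1/80640 = 1/80640
3j²(1 4 5; 1 4 -5) = Δ·Π!·Σ² = 1/11  (sign +1)
combine: 4πI² = 297·5/99·1/11 = 15/11
take √, sign -1: I = -0.32941575

Gaunt coefficient, -0.329416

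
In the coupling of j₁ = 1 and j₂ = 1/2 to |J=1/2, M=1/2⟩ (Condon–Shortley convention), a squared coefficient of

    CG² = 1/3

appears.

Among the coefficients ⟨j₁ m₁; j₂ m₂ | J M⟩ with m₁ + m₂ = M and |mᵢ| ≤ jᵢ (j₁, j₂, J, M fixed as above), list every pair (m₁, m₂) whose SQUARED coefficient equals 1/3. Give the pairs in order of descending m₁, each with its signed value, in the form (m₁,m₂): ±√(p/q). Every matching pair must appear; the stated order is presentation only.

(0,1/2): −√(1/3)

Admissible pairs with m₁+m₂ = M = 1/2: (0,1/2), (1,-1/2)
  (m₁,m₂)=(1,-1/2): CG² = 2/3, CG = +√(2/3)
  (m₁,m₂)=(0,1/2): CG² = 1/3, CG = −√(1/3)   ← matches the target
Pairs with CG² = 1/3: (0,1/2): −√(1/3)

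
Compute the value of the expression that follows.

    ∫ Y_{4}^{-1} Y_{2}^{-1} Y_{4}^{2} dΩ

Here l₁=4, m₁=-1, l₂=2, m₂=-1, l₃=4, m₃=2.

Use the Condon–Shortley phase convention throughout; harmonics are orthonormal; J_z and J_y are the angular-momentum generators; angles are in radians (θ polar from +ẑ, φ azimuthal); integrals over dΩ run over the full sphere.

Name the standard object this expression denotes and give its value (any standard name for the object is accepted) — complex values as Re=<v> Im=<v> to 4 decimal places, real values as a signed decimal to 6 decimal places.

Gaunt coefficient, +0.127700

This is a Gaunt coefficient — the integral of a triple product of spherical harmonics over the sphere.
Rules hold: Σm=0, L=10 even, 2≤4≤6.
N = 9·5·9 = 405
Δ = 2!·6!·2!/11! = 1/13860
Racah Σ t=0..2: t=0:+1/192 t=1:−1/36 t=2:+1/192 = -5/288
⇒ 3j(4 2 4; 0 0 0)² = 20/693, sgn -1
Racah Σ t=0..1: t=0:+1/240 t=1:−1/96 = -1/160
⇒ 3j(4 2 4; -1 -1 2)² = 27/1540, sgn -1
4πI² = N·(3j₀)²·(3jₘ)² = 1215/5929
I = +1·√(0.204925/4π) = 0.12770047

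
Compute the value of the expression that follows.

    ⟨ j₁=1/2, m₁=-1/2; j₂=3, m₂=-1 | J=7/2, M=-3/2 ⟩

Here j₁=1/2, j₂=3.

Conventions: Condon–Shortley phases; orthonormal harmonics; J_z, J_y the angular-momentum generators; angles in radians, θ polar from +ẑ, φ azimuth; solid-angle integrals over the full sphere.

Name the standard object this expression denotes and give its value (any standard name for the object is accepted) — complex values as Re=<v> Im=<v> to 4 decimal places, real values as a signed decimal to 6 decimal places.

Clebsch–Gordan coefficient, +√(5/7) ≈ +0.845154

This is a Clebsch–Gordan (vector-coupling) coefficient.
√[8·0!1!6!/8! · 0!1!2!4!2!5!] = √(11520/7)
  +(−1)^0/∏(0,0,1,2,0,4)! = 1/48  (running 1/48)
⟨..|..⟩ = √(11520/7)·(1/48) = +0.845154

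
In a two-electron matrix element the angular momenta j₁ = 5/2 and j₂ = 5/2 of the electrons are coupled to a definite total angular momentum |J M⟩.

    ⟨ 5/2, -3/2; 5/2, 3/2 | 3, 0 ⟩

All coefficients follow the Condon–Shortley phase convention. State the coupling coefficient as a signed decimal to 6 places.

√[7·2!3!3!/9! · 1!4!4!1!3!3!] = √(144/5)
  +(−1)^1/∏(1,1,3,3,0,0)! = -1/36  (running -1/36)
  +(−1)^2/∏(2,0,2,2,1,1)! = 1/8  (running 7/72)
⟨..|..⟩ = √(144/5)·(7/72) = +0.521749

+√(49/180) ≈ +0.521749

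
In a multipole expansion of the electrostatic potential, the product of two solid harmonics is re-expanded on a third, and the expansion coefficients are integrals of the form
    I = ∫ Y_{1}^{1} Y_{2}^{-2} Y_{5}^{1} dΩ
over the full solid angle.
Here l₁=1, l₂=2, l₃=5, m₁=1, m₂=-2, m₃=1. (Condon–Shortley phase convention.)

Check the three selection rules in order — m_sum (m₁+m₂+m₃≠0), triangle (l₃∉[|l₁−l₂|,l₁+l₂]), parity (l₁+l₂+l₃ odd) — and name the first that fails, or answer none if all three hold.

triangle

azimuthal sum: 1 − 2 + 1 = 0  ✓
l₃ must lie in [1,3]; have l₃=5  ✗
L = 1 + 2 + 5 = 8 (even)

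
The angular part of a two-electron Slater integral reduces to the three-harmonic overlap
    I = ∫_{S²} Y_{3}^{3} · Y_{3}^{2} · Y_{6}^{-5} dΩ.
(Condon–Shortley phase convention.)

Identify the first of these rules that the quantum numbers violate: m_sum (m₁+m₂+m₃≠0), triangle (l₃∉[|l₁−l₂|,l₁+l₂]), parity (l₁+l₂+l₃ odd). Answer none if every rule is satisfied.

none

azimuthal sum: 3 + 2 − 5 = 0  ✓
0 ≤ 6 ≤ 6 (triangle on l)  ✓
L = 3 + 3 + 6 = 12 (even)  ✓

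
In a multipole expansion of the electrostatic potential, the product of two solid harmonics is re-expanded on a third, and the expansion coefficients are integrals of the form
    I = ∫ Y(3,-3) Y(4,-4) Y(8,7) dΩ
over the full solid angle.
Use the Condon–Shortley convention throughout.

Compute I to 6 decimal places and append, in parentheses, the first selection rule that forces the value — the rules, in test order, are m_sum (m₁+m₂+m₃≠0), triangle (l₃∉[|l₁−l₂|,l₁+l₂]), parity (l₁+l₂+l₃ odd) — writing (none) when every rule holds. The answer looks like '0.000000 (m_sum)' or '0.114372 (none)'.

triangle: need 1≤l₃≤7, have 8; I=0

0.000000 (triangle)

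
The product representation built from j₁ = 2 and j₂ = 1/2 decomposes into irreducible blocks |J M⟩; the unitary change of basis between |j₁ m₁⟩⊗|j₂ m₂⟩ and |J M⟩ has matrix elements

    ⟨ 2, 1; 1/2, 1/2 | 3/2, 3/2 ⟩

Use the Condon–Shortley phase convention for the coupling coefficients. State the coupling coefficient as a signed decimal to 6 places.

√[4·1!3!0!/5! · 3!1!1!0!3!0!] = √(36/5)
  +(−1)^1/∏(1,0,0,0,3,0)! = -1/6  (running -1/6)
⟨..|..⟩ = √(36/5)·(-1/6) = -0.447214

−√(1/5) = -0.447214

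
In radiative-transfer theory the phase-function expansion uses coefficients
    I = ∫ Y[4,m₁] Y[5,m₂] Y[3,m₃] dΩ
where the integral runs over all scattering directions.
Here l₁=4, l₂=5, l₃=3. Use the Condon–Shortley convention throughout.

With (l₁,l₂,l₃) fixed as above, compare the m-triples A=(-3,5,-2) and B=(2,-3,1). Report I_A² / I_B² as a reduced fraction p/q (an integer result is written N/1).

Shared (l₁,l₂,l₃)=(4,5,3): N and (l;000)² cancel in I_A²/I_B².
A: Δ = 6!·2!·4!/13! = 1/180180; Racah Σ t=6..6: t=6:+1/17280 = 1/17280; ⇒ 3j(4 5 3; -3 5 -2)² = 35/858, sgn -1
B: Δ = 6!·2!·4!/13! = 1/180180; Racah Σ t=0..2: t=0:+1/5760 t=1:−1/720 t=2:+1/2304 = -1/1280; ⇒ 3j(4 5 3; 2 -3 1)² = 27/1430, sgn -1
I_A²/I_B² = (35/858)/(27/1430) = 175/81

175/81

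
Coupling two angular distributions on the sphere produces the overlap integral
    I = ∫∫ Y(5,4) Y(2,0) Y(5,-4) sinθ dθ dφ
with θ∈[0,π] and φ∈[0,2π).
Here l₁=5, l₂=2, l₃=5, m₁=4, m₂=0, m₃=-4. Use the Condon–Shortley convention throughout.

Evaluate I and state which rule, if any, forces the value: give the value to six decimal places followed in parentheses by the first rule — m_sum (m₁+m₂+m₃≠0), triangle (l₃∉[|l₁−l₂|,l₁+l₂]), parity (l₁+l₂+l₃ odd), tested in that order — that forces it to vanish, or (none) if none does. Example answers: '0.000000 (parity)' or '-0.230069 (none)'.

-0.097044 (none)

Rules hold: Σm=0, L=12 even, 3≤5≤7.
N = 11·5·11 = 605
Δ = 2!·8!·2!/13! = 1/38610
Racah Σ t=0..2: t=0:+1/2880 t=1:−1/576 t=2:+1/2880 = -1/960
⇒ 3j(5 2 5; 0 0 0)² = 10/429, sgn +1
Racah Σ t=0..1: t=0:+1/20160 t=1:−1/40320 = 1/40320
⇒ 3j(5 2 5; 4 0 -4)² = 6/715, sgn -1
4πI² = N·(3j₀)²·(3jₘ)² = 20/169
I = -1·√(0.118343/4π) = -0.09704356
No selection rule forces the value: the integral is nonzero (none).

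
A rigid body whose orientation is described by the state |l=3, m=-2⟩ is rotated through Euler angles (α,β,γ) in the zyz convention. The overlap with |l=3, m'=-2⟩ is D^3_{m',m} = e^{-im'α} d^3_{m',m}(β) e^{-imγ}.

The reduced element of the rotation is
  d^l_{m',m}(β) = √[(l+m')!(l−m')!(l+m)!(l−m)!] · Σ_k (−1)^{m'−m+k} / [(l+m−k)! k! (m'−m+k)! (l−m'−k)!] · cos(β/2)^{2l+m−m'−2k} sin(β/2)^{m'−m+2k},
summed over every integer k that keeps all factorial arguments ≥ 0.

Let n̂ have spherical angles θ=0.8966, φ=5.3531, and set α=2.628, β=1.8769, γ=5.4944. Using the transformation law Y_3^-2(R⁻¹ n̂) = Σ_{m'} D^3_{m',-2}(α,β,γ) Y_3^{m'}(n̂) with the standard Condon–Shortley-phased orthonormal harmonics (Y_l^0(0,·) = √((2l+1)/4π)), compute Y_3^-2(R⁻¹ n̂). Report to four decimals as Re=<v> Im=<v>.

Re=-0.2131 Im=0.0410

Need the full column D^3_{m',-2} for m'=−3..3 at α=2.6280, β=1.8769, γ=5.4944.
cos(β/2)=0.591039, sin(β/2)=0.806643
d^3_{-3,-2}: single k=1 term ⇒ +0.142508;  D = +0.142469+0.003312i
d^3_{-2,-2}: k∈[0..1] ⇒ +0.042628 -0.397006 = -0.354378;  D = +0.304528+0.181236i
d^3_{-1,-2}: k∈[0..1] ⇒ -0.183976 +0.685366 = +0.501390;  D = +0.249290+0.435024i
d^3_{0,-2}: k∈[0..1] ⇒ +0.434899 -0.810062 = -0.375164;  D = +0.002541+0.375155i
d^3_{1,-2}: k∈[0..1] ⇒ -0.685366 +0.638297 = -0.047069;  D = +0.022847-0.041152i
d^3_{2,-2}: k∈[0..1] ⇒ +0.739482 -0.275479 = +0.464003;  D = +0.395481-0.242681i
d^3_{3,-2}: single k=0 term ⇒ -0.494423;  D = +0.494088-0.018187i
Y_3^{m'}(θ=0.8966,φ=5.3531) and Σ D·Y over m':
  (+0.1425+0.0033i)·(-0.1868+0.0685i)  (+0.3045+0.1812i)·(-0.1111+0.3732i)  (+0.2493+0.4350i)·(+0.1432+0.1920i)  (+0.0025+0.3752i)·(-0.2449+0.0000i)  (+0.0228-0.0412i)·(-0.1432+0.1920i)  (+0.3955-0.2427i)·(-0.1111-0.3732i)  (+0.4941-0.0182i)·(+0.1868+0.0685i)
Y_3^-2(R⁻¹ n̂) = -0.213104+0.040970i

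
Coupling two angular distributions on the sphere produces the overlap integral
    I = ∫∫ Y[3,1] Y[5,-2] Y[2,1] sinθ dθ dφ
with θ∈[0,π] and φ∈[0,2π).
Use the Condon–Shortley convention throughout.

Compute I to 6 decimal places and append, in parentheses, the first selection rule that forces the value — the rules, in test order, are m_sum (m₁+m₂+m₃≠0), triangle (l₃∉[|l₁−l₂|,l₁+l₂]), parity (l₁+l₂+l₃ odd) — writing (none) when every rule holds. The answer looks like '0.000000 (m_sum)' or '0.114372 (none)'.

Rules hold: Σm=0, L=10 even, 2≤2≤8.
N = 7·11·5 = 385
Δ = 6!·0!·4!/11! = 1/2310
Racah Σ t=3..3: t=3:−1/144 = -1/144
⇒ 3j(3 5 2; 0 0 0)² = 10/231, sgn -1
Racah Σ t=2..2: t=2:+1/288 = 1/288
⇒ 3j(3 5 2; 1 -2 1)² = 1/22, sgn -1
4πI² = N·(3j₀)²·(3jₘ)² = 25/33
I = +1·√(0.757576/4π) = 0.24553200
No selection rule forces the value: the integral is nonzero (none).

0.245532 (none)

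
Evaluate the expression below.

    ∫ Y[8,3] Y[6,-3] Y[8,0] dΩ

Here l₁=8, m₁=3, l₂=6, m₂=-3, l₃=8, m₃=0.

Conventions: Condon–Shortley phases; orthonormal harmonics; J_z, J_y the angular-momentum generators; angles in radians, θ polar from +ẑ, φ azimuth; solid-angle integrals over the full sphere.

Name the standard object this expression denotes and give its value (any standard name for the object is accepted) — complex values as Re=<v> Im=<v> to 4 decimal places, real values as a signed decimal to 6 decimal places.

This is a Gaunt coefficient — the integral of a triple product of spherical harmonics over the sphere.
m-sum 0 ✓  L=22 even ✓  2≤8≤14 ✓
Π(2lᵢ+1) = 17×13×17 = 3757
triangle coeff Δ(8,6,8) = 1/13742520792
Σ_t [0,6]: t=0:+1/41803776000 t=1:−1/435456000 t=2:+1/39813120 t=3:−1/18662400 t=4:+1/39813120 t=5:−1/435456000 t=6:+1/41803776000 = -11/1393459200
(3j)²=600/96577 [(8 6 8; 0 0 0)], sign=-1
Σ_t [0,3]: t=0:+1/373248000 t=1:−1/99532800 t=2:+1/174182400 t=3:−1/2090188800 = -11/5225472000
(3j)²=528/96577 [(8 6 8; 3 -3 0)], sign=-1
⇒ 4πI² = 316800/2482597
I = (+1)√(316800/2482597/(4π)) = 0.10077076

Gaunt coefficient, +0.100771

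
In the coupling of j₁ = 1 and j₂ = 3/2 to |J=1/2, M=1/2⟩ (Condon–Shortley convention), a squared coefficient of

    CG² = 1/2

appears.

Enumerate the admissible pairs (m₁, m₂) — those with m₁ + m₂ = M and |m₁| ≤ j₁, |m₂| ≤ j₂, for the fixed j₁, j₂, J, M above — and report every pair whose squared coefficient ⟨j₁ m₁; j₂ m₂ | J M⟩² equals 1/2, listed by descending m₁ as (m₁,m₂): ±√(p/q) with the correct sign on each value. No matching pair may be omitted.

(-1,3/2): +√(1/2)

Admissible pairs with m₁+m₂ = M = 1/2: (-1,3/2), (0,1/2), (1,-1/2)
  (m₁,m₂)=(1,-1/2): CG² = 1/6, CG = +√(1/6)
  (m₁,m₂)=(0,1/2): CG² = 1/3, CG = −√(1/3)
  (m₁,m₂)=(-1,3/2): CG² = 1/2, CG = +√(1/2)   ← matches the target
Pairs with CG² = 1/2: (-1,3/2): +√(1/2)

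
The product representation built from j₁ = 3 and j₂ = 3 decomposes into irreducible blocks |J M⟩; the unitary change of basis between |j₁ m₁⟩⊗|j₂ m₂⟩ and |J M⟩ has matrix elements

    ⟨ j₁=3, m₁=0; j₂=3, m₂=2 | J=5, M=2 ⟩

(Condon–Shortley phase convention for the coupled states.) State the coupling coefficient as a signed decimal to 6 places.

−√(1/3) ≈ -0.577350

√[11·1!5!5!/12! · 3!3!5!1!7!3!] = √(43200)
  +(−1)^0/∏(0,1,3,5,2,0)! = 1/1440  (running 1/1440)
  +(−1)^1/∏(1,0,2,4,3,1)! = -1/288  (running -1/360)
⟨..|..⟩ = √(43200)·(-1/360) = -0.577350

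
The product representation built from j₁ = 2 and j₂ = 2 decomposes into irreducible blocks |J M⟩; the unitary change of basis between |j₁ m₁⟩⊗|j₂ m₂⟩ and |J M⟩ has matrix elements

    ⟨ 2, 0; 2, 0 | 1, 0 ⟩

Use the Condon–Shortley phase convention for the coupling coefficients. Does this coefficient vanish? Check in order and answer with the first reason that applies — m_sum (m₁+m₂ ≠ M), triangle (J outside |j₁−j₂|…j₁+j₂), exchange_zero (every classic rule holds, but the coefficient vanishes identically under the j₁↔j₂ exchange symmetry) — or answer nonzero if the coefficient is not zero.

exchange_zero

m-sum: m₁+m₂ = 0+0 = 0, M = 0  ✓
triangle: |j₁−j₂| = 0 ≤ J = 1 ≤ j₁+j₂ = 4  ✓
exchange: j₁=j₂ and m₁=m₂, and (−1)^(j₁+j₂−J) = (−1)^3 = −1 forces ⟨j₁m₁;j₂m₂|JM⟩ = −⟨j₂m₂;j₁m₁|JM⟩ = −⟨j₁m₁;j₂m₂|JM⟩ ⇒ the coefficient vanishes identically
Racah sum check: Σ_k collapses to 0 ⇒ CG = 0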